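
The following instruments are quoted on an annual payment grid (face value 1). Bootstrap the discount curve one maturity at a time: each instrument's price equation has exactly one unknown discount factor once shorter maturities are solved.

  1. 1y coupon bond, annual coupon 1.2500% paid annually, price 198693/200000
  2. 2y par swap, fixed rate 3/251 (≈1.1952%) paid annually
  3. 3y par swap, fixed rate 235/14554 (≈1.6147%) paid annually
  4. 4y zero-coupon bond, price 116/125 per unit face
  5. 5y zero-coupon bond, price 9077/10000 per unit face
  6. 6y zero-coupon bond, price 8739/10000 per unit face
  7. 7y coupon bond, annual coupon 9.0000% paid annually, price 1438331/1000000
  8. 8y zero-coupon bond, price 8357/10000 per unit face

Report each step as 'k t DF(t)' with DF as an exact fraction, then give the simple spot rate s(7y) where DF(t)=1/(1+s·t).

1 1 2453/2500
2 2 4883/5000
3 3 953/1000
4 4 116/125
5 5 9077/10000
6 6 8739/10000
7 7 1711/2000
8 8 8357/10000
s(7y) = (1/(1711/2000) − 1)/(7) = 289/11977 ≈ 2.4130%

step 1 [1y] bond c/1=1/80: DF=(198693/200000 − 1/80·(0))/(1+1/80) = 2453/2500 ≈ 0.981200
step 2 [2y] swap r/1=3/251: DF=(1 − 3/251·(0.981200))/(1+3/251) = 4883/5000 ≈ 0.976600
step 3 [3y] swap r/1=235/14554: DF=(1 − 235/14554·(0.981200+0.976600))/(1+235/14554) = 953/1000 ≈ 0.953000
step 4 [4y] zero: DF = P = 116/125 ≈ 0.928000
step 5 [5y] zero: DF = P = 9077/10000 ≈ 0.907700
step 6 [6y] zero: DF = P = 8739/10000 ≈ 0.873900
step 7 [7y] bond c/1=9/100: DF=(1438331/1000000 − 9/100·(0.981200+0.976600+0.953000+0.928000+0.907700+0.873900))/(1+9/100) = 1711/2000 ≈ 0.855500
step 8 [8y] zero: DF = P = 8357/10000 ≈ 0.835700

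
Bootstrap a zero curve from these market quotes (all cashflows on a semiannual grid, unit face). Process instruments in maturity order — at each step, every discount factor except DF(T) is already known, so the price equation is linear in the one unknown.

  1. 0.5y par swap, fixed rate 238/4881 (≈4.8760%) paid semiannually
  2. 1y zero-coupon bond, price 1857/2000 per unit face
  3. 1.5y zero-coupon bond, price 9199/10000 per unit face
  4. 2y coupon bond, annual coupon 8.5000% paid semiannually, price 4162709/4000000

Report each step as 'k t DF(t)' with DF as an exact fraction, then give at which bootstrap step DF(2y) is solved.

1 1/2 4881/5000
2 1 1857/2000
3 3/2 9199/10000
4 2 8831/10000
DF(2y) is solved at step 4

step 1 [0.5y] swap r/2=119/4881: DF=(1 − 119/4881·(0))/(1+119/4881) = 4881/5000 ≈ 0.976200
step 2 [1y] zero: DF = P = 1857/2000 ≈ 0.928500
step 3 [1.5y] zero: DF = P = 9199/10000 ≈ 0.919900
step 4 [2y] bond c/2=17/400: DF=(4162709/4000000 − 17/400·(0.976200+0.928500+0.919900))/(1+17/400) = 8831/10000 ≈ 0.883100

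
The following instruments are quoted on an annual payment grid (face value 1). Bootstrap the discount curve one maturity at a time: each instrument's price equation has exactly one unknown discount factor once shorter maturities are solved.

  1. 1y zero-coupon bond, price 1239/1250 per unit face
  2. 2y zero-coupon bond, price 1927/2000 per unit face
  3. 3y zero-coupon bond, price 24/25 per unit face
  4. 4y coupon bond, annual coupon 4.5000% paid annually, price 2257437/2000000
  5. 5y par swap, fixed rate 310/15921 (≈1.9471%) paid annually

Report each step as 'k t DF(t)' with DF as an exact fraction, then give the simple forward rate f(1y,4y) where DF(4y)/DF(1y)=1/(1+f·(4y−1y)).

step 1 [1y] zero: DF = P = 1239/1250 ≈ 0.991200
step 2 [2y] zero: DF = P = 1927/2000 ≈ 0.963500
step 3 [3y] zero: DF = P = 24/25 ≈ 0.960000
step 4 [4y] bond c/1=9/200: DF=(2257437/2000000 − 9/200·(0.991200+0.963500+0.960000))/(1+9/200) = 4773/5000 ≈ 0.954600
step 5 [5y] swap r/1=310/15921: DF=(1 − 310/15921·(0.991200+0.963500+0.960000+0.954600))/(1+310/15921) = 907/1000 ≈ 0.907000

1 1 1239/1250
2 2 1927/2000
3 3 24/25
4 4 4773/5000
5 5 907/1000
f(1y,4y) = ((1239/1250)/(4773/5000) − 1)/(3) = 61/4773 ≈ 1.2780%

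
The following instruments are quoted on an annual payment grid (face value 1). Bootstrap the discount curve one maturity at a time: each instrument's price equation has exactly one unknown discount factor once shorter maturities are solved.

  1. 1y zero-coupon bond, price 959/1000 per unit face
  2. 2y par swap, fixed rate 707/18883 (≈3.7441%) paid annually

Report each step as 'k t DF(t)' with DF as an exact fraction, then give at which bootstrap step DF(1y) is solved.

step 1 [1y] zero: DF = P = 959/1000 ≈ 0.959000
step 2 [2y] swap r/1=707/18883: DF=(1 − 707/18883·(0.959000))/(1+707/18883) = 9293/10000 ≈ 0.929300

1 1 959/1000
2 2 9293/10000
DF(1y) is solved at step 1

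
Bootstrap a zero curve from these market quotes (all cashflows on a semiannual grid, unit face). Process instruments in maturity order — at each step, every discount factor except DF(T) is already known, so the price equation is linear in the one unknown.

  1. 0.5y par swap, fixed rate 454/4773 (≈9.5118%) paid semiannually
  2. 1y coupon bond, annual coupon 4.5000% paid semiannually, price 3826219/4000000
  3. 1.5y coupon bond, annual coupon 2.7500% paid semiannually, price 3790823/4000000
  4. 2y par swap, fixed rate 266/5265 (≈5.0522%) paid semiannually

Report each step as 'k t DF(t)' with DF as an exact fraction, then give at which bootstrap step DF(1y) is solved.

1 1/2 4773/5000
2 1 1829/2000
3 3/2 1819/2000
4 2 9069/10000
DF(1y) is solved at step 2

step 1 [0.5y] swap r/2=227/4773: DF=(1 − 227/4773·(0))/(1+227/4773) = 4773/5000 ≈ 0.954600
step 2 [1y] bond c/2=9/400: DF=(3826219/4000000 − 9/400·(0.954600))/(1+9/400) = 1829/2000 ≈ 0.914500
step 3 [1.5y] bond c/2=11/800: DF=(3790823/4000000 − 11/800·(0.954600+0.914500))/(1+11/800) = 1819/2000 ≈ 0.909500
step 4 [2y] swap r/2=133/5265: DF=(1 − 133/5265·(0.954600+0.914500+0.909500))/(1+133/5265) = 9069/10000 ≈ 0.906900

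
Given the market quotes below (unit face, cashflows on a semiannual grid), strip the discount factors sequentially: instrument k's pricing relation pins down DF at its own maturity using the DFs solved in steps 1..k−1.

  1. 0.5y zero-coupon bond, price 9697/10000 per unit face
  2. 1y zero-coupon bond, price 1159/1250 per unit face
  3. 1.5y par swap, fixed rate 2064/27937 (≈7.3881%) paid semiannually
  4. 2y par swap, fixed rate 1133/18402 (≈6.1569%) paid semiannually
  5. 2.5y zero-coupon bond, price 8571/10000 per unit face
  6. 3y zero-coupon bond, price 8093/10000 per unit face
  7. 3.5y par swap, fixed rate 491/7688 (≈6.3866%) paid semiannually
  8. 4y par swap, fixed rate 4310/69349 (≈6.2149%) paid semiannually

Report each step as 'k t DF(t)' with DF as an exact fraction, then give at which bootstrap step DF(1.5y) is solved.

step 1 [0.5y] zero: DF = P = 9697/10000 ≈ 0.969700
step 2 [1y] zero: DF = P = 1159/1250 ≈ 0.927200
step 3 [1.5y] swap r/2=1032/27937: DF=(1 − 1032/27937·(0.969700+0.927200))/(1+1032/27937) = 1121/1250 ≈ 0.896800
step 4 [2y] swap r/2=1133/36804: DF=(1 − 1133/36804·(0.969700+0.927200+0.896800))/(1+1133/36804) = 8867/10000 ≈ 0.886700
step 5 [2.5y] zero: DF = P = 8571/10000 ≈ 0.857100
step 6 [3y] zero: DF = P = 8093/10000 ≈ 0.809300
step 7 [3.5y] swap r/2=491/15376: DF=(1 − 491/15376·(0.969700+0.927200+0.896800+0.886700+0.857100+0.809300))/(1+491/15376) = 2009/2500 ≈ 0.803600
step 8 [4y] swap r/2=2155/69349: DF=(1 − 2155/69349·(0.969700+0.927200+0.896800+0.886700+0.857100+0.809300+0.803600))/(1+2155/69349) = 1569/2000 ≈ 0.784500

1 1/2 9697/10000
2 1 1159/1250
3 3/2 1121/1250
4 2 8867/10000
5 5/2 8571/10000
6 3 8093/10000
7 7/2 2009/2500
8 4 1569/2000
DF(1.5y) is solved at step 3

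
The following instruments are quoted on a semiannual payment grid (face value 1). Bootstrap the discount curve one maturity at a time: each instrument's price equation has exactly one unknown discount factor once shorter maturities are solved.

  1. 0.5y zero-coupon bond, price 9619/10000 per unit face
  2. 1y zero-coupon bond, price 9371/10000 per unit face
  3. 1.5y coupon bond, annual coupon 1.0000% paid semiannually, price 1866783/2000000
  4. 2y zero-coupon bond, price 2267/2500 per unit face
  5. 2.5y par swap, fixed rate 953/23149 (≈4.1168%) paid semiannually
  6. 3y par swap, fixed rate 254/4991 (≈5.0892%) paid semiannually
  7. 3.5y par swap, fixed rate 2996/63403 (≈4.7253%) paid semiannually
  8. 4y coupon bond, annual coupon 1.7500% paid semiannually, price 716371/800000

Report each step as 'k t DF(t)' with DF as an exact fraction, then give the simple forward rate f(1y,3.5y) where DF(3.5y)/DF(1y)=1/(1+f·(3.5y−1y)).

1 1/2 9619/10000
2 1 9371/10000
3 3/2 9193/10000
4 2 2267/2500
5 5/2 9047/10000
6 3 8603/10000
7 7/2 4251/5000
8 4 8327/10000
f(1y,3.5y) = ((9371/10000)/(4251/5000) − 1)/(5/2) = 869/21255 ≈ 4.0884%

step 1 [0.5y] zero: DF = P = 9619/10000 ≈ 0.961900
step 2 [1y] zero: DF = P = 9371/10000 ≈ 0.937100
step 3 [1.5y] bond c/2=1/200: DF=(1866783/2000000 − 1/200·(0.961900+0.937100))/(1+1/200) = 9193/10000 ≈ 0.919300
step 4 [2y] zero: DF = P = 2267/2500 ≈ 0.906800
step 5 [2.5y] swap r/2=953/46298: DF=(1 − 953/46298·(0.961900+0.937100+0.919300+0.906800))/(1+953/46298) = 9047/10000 ≈ 0.904700
step 6 [3y] swap r/2=127/4991: DF=(1 − 127/4991·(0.961900+0.937100+0.919300+0.906800+0.904700))/(1+127/4991) = 8603/10000 ≈ 0.860300
step 7 [3.5y] swap r/2=1498/63403: DF=(1 − 1498/63403·(0.961900+0.937100+0.919300+0.906800+0.904700+0.860300))/(1+1498/63403) = 4251/5000 ≈ 0.850200
step 8 [4y] bond c/2=7/800: DF=(716371/800000 − 7/800·(0.961900+0.937100+0.919300+0.906800+0.904700+0.860300+0.850200))/(1+7/800) = 8327/10000 ≈ 0.832700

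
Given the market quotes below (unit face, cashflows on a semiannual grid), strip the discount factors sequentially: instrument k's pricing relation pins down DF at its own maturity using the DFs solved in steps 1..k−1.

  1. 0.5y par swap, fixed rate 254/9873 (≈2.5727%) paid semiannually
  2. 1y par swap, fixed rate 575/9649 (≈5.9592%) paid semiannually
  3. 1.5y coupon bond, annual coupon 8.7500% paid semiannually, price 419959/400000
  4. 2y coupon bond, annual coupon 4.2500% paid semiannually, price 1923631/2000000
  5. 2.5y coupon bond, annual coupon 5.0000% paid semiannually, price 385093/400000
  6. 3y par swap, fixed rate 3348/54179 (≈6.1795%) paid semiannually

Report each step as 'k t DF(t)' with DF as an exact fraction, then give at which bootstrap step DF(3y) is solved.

step 1 [0.5y] swap r/2=127/9873: DF=(1 − 127/9873·(0))/(1+127/9873) = 9873/10000 ≈ 0.987300
step 2 [1y] swap r/2=575/19298: DF=(1 − 575/19298·(0.987300))/(1+575/19298) = 377/400 ≈ 0.942500
step 3 [1.5y] bond c/2=7/160: DF=(419959/400000 − 7/160·(0.987300+0.942500))/(1+7/160) = 37/40 ≈ 0.925000
step 4 [2y] bond c/2=17/800: DF=(1923631/2000000 − 17/800·(0.987300+0.942500+0.925000))/(1+17/800) = 1103/1250 ≈ 0.882400
step 5 [2.5y] bond c/2=1/40: DF=(385093/400000 − 1/40·(0.987300+0.942500+0.925000+0.882400))/(1+1/40) = 8481/10000 ≈ 0.848100
step 6 [3y] swap r/2=1674/54179: DF=(1 − 1674/54179·(0.987300+0.942500+0.925000+0.882400+0.848100))/(1+1674/54179) = 4163/5000 ≈ 0.832600

1 1/2 9873/10000
2 1 377/400
3 3/2 37/40
4 2 1103/1250
5 5/2 8481/10000
6 3 4163/5000
DF(3y) is solved at step 6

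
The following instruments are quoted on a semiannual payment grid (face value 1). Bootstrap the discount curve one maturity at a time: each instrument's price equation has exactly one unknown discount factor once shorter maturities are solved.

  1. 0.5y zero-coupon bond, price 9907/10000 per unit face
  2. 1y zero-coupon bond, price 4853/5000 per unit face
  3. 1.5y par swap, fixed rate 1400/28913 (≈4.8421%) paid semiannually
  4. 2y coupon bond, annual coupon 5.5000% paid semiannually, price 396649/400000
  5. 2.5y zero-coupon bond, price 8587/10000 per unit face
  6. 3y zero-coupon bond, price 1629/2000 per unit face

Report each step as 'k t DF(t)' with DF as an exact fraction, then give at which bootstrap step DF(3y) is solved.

step 1 [0.5y] zero: DF = P = 9907/10000 ≈ 0.990700
step 2 [1y] zero: DF = P = 4853/5000 ≈ 0.970600
step 3 [1.5y] swap r/2=700/28913: DF=(1 − 700/28913·(0.990700+0.970600))/(1+700/28913) = 93/100 ≈ 0.930000
step 4 [2y] bond c/2=11/400: DF=(396649/400000 − 11/400·(0.990700+0.970600+0.930000))/(1+11/400) = 8877/10000 ≈ 0.887700
step 5 [2.5y] zero: DF = P = 8587/10000 ≈ 0.858700
step 6 [3y] zero: DF = P = 1629/2000 ≈ 0.814500

1 1/2 9907/10000
2 1 4853/5000
3 3/2 93/100
4 2 8877/10000
5 5/2 8587/10000
6 3 1629/2000
DF(3y) is solved at step 6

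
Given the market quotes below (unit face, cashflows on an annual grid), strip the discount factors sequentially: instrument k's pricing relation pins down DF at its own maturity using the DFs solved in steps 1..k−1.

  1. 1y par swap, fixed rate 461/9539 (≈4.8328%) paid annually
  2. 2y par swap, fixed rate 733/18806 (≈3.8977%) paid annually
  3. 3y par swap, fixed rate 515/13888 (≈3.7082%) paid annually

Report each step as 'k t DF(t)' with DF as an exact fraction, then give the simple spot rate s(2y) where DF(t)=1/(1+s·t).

step 1 [1y] swap r/1=461/9539: DF=(1 − 461/9539·(0))/(1+461/9539) = 9539/10000 ≈ 0.953900
step 2 [2y] swap r/1=733/18806: DF=(1 − 733/18806·(0.953900))/(1+733/18806) = 9267/10000 ≈ 0.926700
step 3 [3y] swap r/1=515/13888: DF=(1 − 515/13888·(0.953900+0.926700))/(1+515/13888) = 897/1000 ≈ 0.897000

1 1 9539/10000
2 2 9267/10000
3 3 897/1000
s(2y) = (1/(9267/10000) − 1)/(2) = 733/18534 ≈ 3.9549%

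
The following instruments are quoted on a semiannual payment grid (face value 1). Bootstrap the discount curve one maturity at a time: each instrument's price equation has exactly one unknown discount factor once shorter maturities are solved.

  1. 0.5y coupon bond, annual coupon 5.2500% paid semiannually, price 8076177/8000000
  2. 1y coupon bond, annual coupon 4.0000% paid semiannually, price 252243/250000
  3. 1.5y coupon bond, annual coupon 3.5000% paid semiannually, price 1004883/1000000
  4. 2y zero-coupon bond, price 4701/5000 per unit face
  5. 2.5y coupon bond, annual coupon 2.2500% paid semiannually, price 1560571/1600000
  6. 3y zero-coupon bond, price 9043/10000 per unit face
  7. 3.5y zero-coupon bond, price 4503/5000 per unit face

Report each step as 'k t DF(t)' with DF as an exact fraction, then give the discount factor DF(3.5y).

step 1 [0.5y] bond c/2=21/800: DF=(8076177/8000000 − 21/800·(0))/(1+21/800) = 9837/10000 ≈ 0.983700
step 2 [1y] bond c/2=1/50: DF=(252243/250000 − 1/50·(0.983700))/(1+1/50) = 9699/10000 ≈ 0.969900
step 3 [1.5y] bond c/2=7/400: DF=(1004883/1000000 − 7/400·(0.983700+0.969900))/(1+7/400) = 477/500 ≈ 0.954000
step 4 [2y] zero: DF = P = 4701/5000 ≈ 0.940200
step 5 [2.5y] bond c/2=9/800: DF=(1560571/1600000 − 9/800·(0.983700+0.969900+0.954000+0.940200))/(1+9/800) = 9217/10000 ≈ 0.921700
step 6 [3y] zero: DF = P = 9043/10000 ≈ 0.904300
step 7 [3.5y] zero: DF = P = 4503/5000 ≈ 0.900600

1 1/2 9837/10000
2 1 9699/10000
3 3/2 477/500
4 2 4701/5000
5 5/2 9217/10000
6 3 9043/10000
7 7/2 4503/5000
DF(3.5y) = 4503/5000 ≈ 0.900600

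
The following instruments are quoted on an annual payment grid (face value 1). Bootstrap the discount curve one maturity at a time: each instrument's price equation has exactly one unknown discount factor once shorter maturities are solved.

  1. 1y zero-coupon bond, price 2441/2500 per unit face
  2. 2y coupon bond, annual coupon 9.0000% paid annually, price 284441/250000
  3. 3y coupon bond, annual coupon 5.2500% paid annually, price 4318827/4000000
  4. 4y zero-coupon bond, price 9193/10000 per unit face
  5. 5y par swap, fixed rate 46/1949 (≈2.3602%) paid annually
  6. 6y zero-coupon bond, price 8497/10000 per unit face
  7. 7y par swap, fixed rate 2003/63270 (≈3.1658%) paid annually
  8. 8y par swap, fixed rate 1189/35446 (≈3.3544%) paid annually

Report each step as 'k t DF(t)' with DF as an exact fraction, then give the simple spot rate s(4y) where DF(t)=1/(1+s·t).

step 1 [1y] zero: DF = P = 2441/2500 ≈ 0.976400
step 2 [2y] bond c/1=9/100: DF=(284441/250000 − 9/100·(0.976400))/(1+9/100) = 602/625 ≈ 0.963200
step 3 [3y] bond c/1=21/400: DF=(4318827/4000000 − 21/400·(0.976400+0.963200))/(1+21/400) = 9291/10000 ≈ 0.929100
step 4 [4y] zero: DF = P = 9193/10000 ≈ 0.919300
step 5 [5y] swap r/1=46/1949: DF=(1 − 46/1949·(0.976400+0.963200+0.929100+0.919300))/(1+46/1949) = 556/625 ≈ 0.889600
step 6 [6y] zero: DF = P = 8497/10000 ≈ 0.849700
step 7 [7y] swap r/1=2003/63270: DF=(1 − 2003/63270·(0.976400+0.963200+0.929100+0.919300+0.889600+0.849700))/(1+2003/63270) = 7997/10000 ≈ 0.799700
step 8 [8y] swap r/1=1189/35446: DF=(1 − 1189/35446·(0.976400+0.963200+0.929100+0.919300+0.889600+0.849700+0.799700))/(1+1189/35446) = 3811/5000 ≈ 0.762200

1 1 2441/2500
2 2 602/625
3 3 9291/10000
4 4 9193/10000
5 5 556/625
6 6 8497/10000
7 7 7997/10000
8 8 3811/5000
s(4y) = (1/(9193/10000) − 1)/(4) = 807/36772 ≈ 2.1946%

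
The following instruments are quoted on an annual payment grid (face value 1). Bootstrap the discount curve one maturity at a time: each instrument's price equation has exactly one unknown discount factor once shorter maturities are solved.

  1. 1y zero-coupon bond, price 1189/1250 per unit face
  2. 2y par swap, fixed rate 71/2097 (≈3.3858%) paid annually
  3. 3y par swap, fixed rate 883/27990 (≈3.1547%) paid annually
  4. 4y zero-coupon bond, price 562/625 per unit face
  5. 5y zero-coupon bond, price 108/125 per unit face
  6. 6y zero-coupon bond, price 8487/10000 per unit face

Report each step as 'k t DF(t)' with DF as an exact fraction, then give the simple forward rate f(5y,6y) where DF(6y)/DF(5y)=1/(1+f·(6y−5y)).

step 1 [1y] zero: DF = P = 1189/1250 ≈ 0.951200
step 2 [2y] swap r/1=71/2097: DF=(1 − 71/2097·(0.951200))/(1+71/2097) = 9361/10000 ≈ 0.936100
step 3 [3y] swap r/1=883/27990: DF=(1 − 883/27990·(0.951200+0.936100))/(1+883/27990) = 9117/10000 ≈ 0.911700
step 4 [4y] zero: DF = P = 562/625 ≈ 0.899200
step 5 [5y] zero: DF = P = 108/125 ≈ 0.864000
step 6 [6y] zero: DF = P = 8487/10000 ≈ 0.848700

1 1 1189/1250
2 2 9361/10000
3 3 9117/10000
4 4 562/625
5 5 108/125
6 6 8487/10000
f(5y,6y) = ((108/125)/(8487/10000) − 1)/(1) = 17/943 ≈ 1.8028%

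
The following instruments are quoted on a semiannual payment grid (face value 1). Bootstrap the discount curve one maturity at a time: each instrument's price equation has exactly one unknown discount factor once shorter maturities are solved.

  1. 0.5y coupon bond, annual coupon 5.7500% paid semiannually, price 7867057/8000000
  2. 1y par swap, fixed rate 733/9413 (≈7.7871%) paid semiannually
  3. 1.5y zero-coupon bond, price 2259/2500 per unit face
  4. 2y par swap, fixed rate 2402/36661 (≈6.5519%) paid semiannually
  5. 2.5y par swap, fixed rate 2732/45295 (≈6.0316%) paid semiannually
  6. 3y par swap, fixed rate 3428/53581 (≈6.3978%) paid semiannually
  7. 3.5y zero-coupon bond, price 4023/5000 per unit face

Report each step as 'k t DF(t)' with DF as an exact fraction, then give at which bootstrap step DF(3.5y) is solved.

step 1 [0.5y] bond c/2=23/800: DF=(7867057/8000000 − 23/800·(0))/(1+23/800) = 9559/10000 ≈ 0.955900
step 2 [1y] swap r/2=733/18826: DF=(1 − 733/18826·(0.955900))/(1+733/18826) = 9267/10000 ≈ 0.926700
step 3 [1.5y] zero: DF = P = 2259/2500 ≈ 0.903600
step 4 [2y] swap r/2=1201/36661: DF=(1 − 1201/36661·(0.955900+0.926700+0.903600))/(1+1201/36661) = 8799/10000 ≈ 0.879900
step 5 [2.5y] swap r/2=1366/45295: DF=(1 − 1366/45295·(0.955900+0.926700+0.903600+0.879900))/(1+1366/45295) = 4317/5000 ≈ 0.863400
step 6 [3y] swap r/2=1714/53581: DF=(1 − 1714/53581·(0.955900+0.926700+0.903600+0.879900+0.863400))/(1+1714/53581) = 4143/5000 ≈ 0.828600
step 7 [3.5y] zero: DF = P = 4023/5000 ≈ 0.804600

1 1/2 9559/10000
2 1 9267/10000
3 3/2 2259/2500
4 2 8799/10000
5 5/2 4317/5000
6 3 4143/5000
7 7/2 4023/5000
DF(3.5y) is solved at step 7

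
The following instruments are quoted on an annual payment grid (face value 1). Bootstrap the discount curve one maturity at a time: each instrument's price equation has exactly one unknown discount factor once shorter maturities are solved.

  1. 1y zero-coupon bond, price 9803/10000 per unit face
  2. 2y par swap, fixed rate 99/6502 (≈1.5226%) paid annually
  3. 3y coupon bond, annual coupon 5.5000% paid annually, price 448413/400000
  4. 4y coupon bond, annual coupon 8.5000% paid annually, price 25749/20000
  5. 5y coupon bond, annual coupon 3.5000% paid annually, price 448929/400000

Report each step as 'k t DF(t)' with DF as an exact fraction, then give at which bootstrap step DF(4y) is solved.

step 1 [1y] zero: DF = P = 9803/10000 ≈ 0.980300
step 2 [2y] swap r/1=99/6502: DF=(1 − 99/6502·(0.980300))/(1+99/6502) = 9703/10000 ≈ 0.970300
step 3 [3y] bond c/1=11/200: DF=(448413/400000 − 11/200·(0.980300+0.970300))/(1+11/200) = 9609/10000 ≈ 0.960900
step 4 [4y] bond c/1=17/200: DF=(25749/20000 − 17/200·(0.980300+0.970300+0.960900))/(1+17/200) = 1917/2000 ≈ 0.958500
step 5 [5y] bond c/1=7/200: DF=(448929/400000 − 7/200·(0.980300+0.970300+0.960900+0.958500))/(1+7/200) = 1907/2000 ≈ 0.953500

1 1 9803/10000
2 2 9703/10000
3 3 9609/10000
4 4 1917/2000
5 5 1907/2000
DF(4y) is solved at step 4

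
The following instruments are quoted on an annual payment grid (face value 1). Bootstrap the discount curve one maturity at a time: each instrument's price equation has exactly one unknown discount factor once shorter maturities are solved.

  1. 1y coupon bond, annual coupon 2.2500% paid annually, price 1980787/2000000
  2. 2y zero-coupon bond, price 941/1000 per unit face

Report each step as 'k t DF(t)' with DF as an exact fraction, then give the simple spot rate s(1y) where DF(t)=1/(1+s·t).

1 1 4843/5000
2 2 941/1000
s(1y) = (1/(4843/5000) − 1)/(1) = 157/4843 ≈ 3.2418%

step 1 [1y] bond c/1=9/400: DF=(1980787/2000000 − 9/400·(0))/(1+9/400) = 4843/5000 ≈ 0.968600
step 2 [2y] zero: DF = P = 941/1000 ≈ 0.941000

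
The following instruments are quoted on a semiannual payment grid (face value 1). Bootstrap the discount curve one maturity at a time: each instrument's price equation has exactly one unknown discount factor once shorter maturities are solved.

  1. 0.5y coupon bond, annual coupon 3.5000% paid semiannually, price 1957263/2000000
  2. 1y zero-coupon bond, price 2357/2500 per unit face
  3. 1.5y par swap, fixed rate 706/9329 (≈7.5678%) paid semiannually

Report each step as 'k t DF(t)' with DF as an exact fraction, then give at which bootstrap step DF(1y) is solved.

step 1 [0.5y] bond c/2=7/400: DF=(1957263/2000000 − 7/400·(0))/(1+7/400) = 4809/5000 ≈ 0.961800
step 2 [1y] zero: DF = P = 2357/2500 ≈ 0.942800
step 3 [1.5y] swap r/2=353/9329: DF=(1 − 353/9329·(0.961800+0.942800))/(1+353/9329) = 8941/10000 ≈ 0.894100

1 1/2 4809/5000
2 1 2357/2500
3 3/2 8941/10000
DF(1y) is solved at step 2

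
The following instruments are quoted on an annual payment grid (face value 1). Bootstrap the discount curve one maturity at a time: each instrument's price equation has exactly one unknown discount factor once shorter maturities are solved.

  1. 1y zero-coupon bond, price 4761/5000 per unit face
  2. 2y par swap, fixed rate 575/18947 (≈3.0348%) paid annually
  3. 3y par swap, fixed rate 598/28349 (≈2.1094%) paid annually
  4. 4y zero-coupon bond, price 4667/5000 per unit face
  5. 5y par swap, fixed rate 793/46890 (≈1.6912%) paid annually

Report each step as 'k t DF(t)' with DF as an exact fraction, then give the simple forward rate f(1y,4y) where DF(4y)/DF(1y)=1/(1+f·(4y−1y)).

1 1 4761/5000
2 2 377/400
3 3 4701/5000
4 4 4667/5000
5 5 9207/10000
f(1y,4y) = ((4761/5000)/(4667/5000) − 1)/(3) = 94/14001 ≈ 0.6714%

step 1 [1y] zero: DF = P = 4761/5000 ≈ 0.952200
step 2 [2y] swap r/1=575/18947: DF=(1 − 575/18947·(0.952200))/(1+575/18947) = 377/400 ≈ 0.942500
step 3 [3y] swap r/1=598/28349: DF=(1 − 598/28349·(0.952200+0.942500))/(1+598/28349) = 4701/5000 ≈ 0.940200
step 4 [4y] zero: DF = P = 4667/5000 ≈ 0.933400
step 5 [5y] swap r/1=793/46890: DF=(1 − 793/46890·(0.952200+0.942500+0.940200+0.933400))/(1+793/46890) = 9207/10000 ≈ 0.920700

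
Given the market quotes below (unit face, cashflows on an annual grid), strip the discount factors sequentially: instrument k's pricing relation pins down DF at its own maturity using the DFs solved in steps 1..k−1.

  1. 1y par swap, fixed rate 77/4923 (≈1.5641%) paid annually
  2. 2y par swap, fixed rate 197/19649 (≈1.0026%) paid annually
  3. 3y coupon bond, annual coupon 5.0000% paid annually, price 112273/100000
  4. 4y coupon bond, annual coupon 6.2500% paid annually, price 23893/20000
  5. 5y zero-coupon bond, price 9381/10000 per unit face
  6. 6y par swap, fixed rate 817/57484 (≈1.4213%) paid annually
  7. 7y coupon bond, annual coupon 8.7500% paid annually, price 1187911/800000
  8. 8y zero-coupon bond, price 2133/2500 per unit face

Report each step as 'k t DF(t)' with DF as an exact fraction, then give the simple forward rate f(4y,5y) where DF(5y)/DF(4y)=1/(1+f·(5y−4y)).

1 1 4923/5000
2 2 9803/10000
3 3 9757/10000
4 4 4757/5000
5 5 9381/10000
6 6 9183/10000
7 7 9029/10000
8 8 2133/2500
f(4y,5y) = ((4757/5000)/(9381/10000) − 1)/(1) = 133/9381 ≈ 1.4178%

step 1 [1y] swap r/1=77/4923: DF=(1 − 77/4923·(0))/(1+77/4923) = 4923/5000 ≈ 0.984600
step 2 [2y] swap r/1=197/19649: DF=(1 − 197/19649·(0.984600))/(1+197/19649) = 9803/10000 ≈ 0.980300
step 3 [3y] bond c/1=1/20: DF=(112273/100000 − 1/20·(0.984600+0.980300))/(1+1/20) = 9757/10000 ≈ 0.975700
step 4 [4y] bond c/1=1/16: DF=(23893/20000 − 1/16·(0.984600+0.980300+0.975700))/(1+1/16) = 4757/5000 ≈ 0.951400
step 5 [5y] zero: DF = P = 9381/10000 ≈ 0.938100
step 6 [6y] swap r/1=817/57484: DF=(1 − 817/57484·(0.984600+0.980300+0.975700+0.951400+0.938100))/(1+817/57484) = 9183/10000 ≈ 0.918300
step 7 [7y] bond c/1=7/80: DF=(1187911/800000 − 7/80·(0.984600+0.980300+0.975700+0.951400+0.938100+0.918300))/(1+7/80) = 9029/10000 ≈ 0.902900
step 8 [8y] zero: DF = P = 2133/2500 ≈ 0.853200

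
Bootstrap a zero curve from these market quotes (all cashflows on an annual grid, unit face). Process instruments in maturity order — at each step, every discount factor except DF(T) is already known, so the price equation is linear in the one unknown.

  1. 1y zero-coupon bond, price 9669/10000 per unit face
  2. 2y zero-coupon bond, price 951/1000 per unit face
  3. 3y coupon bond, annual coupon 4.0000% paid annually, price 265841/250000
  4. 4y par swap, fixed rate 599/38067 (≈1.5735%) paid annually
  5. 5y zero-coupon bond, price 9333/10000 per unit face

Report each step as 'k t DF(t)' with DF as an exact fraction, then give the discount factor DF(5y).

1 1 9669/10000
2 2 951/1000
3 3 9487/10000
4 4 9401/10000
5 5 9333/10000
DF(5y) = 9333/10000 ≈ 0.933300

step 1 [1y] zero: DF = P = 9669/10000 ≈ 0.966900
step 2 [2y] zero: DF = P = 951/1000 ≈ 0.951000
step 3 [3y] bond c/1=1/25: DF=(265841/250000 − 1/25·(0.966900+0.951000))/(1+1/25) = 9487/10000 ≈ 0.948700
step 4 [4y] swap r/1=599/38067: DF=(1 − 599/38067·(0.966900+0.951000+0.948700))/(1+599/38067) = 9401/10000 ≈ 0.940100
step 5 [5y] zero: DF = P = 9333/10000 ≈ 0.933300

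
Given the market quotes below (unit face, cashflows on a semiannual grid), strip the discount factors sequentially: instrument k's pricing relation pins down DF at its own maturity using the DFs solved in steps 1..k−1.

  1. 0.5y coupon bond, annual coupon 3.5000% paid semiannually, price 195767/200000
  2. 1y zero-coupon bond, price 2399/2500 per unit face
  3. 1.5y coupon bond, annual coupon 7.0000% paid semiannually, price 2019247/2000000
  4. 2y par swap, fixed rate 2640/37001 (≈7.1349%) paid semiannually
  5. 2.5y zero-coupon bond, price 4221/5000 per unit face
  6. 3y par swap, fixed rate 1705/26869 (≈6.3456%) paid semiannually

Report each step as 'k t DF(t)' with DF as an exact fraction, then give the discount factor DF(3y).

1 1/2 481/500
2 1 2399/2500
3 3/2 1821/2000
4 2 217/250
5 5/2 4221/5000
6 3 1659/2000
DF(3y) = 1659/2000 ≈ 0.829500

step 1 [0.5y] bond c/2=7/400: DF=(195767/200000 − 7/400·(0))/(1+7/400) = 481/500 ≈ 0.962000
step 2 [1y] zero: DF = P = 2399/2500 ≈ 0.959600
step 3 [1.5y] bond c/2=7/200: DF=(2019247/2000000 − 7/200·(0.962000+0.959600))/(1+7/200) = 1821/2000 ≈ 0.910500
step 4 [2y] swap r/2=1320/37001: DF=(1 − 1320/37001·(0.962000+0.959600+0.910500))/(1+1320/37001) = 217/250 ≈ 0.868000
step 5 [2.5y] zero: DF = P = 4221/5000 ≈ 0.844200
step 6 [3y] swap r/2=1705/53738: DF=(1 − 1705/53738·(0.962000+0.959600+0.910500+0.868000+0.844200))/(1+1705/53738) = 1659/2000 ≈ 0.829500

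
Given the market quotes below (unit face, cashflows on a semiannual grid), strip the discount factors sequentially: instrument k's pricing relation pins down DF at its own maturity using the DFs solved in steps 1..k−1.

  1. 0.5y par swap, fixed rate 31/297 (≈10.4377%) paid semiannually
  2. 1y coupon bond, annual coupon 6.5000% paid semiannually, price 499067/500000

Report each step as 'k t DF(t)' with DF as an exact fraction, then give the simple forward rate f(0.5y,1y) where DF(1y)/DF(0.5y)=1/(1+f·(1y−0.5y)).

1 1/2 594/625
2 1 1171/1250
f(0.5y,1y) = ((594/625)/(1171/1250) − 1)/(1/2) = 34/1171 ≈ 2.9035%

step 1 [0.5y] swap r/2=31/594: DF=(1 − 31/594·(0))/(1+31/594) = 594/625 ≈ 0.950400
step 2 [1y] bond c/2=13/400: DF=(499067/500000 − 13/400·(0.950400))/(1+13/400) = 1171/1250 ≈ 0.936800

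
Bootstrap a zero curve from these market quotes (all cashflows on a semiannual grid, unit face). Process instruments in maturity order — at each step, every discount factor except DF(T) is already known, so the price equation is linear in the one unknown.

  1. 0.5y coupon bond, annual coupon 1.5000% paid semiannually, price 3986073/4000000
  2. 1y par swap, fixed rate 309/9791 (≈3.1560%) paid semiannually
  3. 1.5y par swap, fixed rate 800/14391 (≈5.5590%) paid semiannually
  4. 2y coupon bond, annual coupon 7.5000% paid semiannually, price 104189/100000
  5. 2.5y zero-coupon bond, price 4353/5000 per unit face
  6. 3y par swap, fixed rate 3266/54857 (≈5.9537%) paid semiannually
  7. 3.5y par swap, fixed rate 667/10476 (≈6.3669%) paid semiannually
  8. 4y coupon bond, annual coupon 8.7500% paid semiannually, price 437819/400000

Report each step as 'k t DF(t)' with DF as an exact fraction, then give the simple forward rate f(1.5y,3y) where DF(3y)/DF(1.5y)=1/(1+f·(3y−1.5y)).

1 1/2 9891/10000
2 1 9691/10000
3 3/2 23/25
4 2 4501/5000
5 5/2 4353/5000
6 3 8367/10000
7 7/2 7999/10000
8 4 1963/2500
f(1.5y,3y) = ((23/25)/(8367/10000) − 1)/(3/2) = 1666/25101 ≈ 6.6372%

step 1 [0.5y] bond c/2=3/400: DF=(3986073/4000000 − 3/400·(0))/(1+3/400) = 9891/10000 ≈ 0.989100
step 2 [1y] swap r/2=309/19582: DF=(1 − 309/19582·(0.989100))/(1+309/19582) = 9691/10000 ≈ 0.969100
step 3 [1.5y] swap r/2=400/14391: DF=(1 − 400/14391·(0.989100+0.969100))/(1+400/14391) = 23/25 ≈ 0.920000
step 4 [2y] bond c/2=3/80: DF=(104189/100000 − 3/80·(0.989100+0.969100+0.920000))/(1+3/80) = 4501/5000 ≈ 0.900200
step 5 [2.5y] zero: DF = P = 4353/5000 ≈ 0.870600
step 6 [3y] swap r/2=1633/54857: DF=(1 − 1633/54857·(0.989100+0.969100+0.920000+0.900200+0.870600))/(1+1633/54857) = 8367/10000 ≈ 0.836700
step 7 [3.5y] swap r/2=667/20952: DF=(1 − 667/20952·(0.989100+0.969100+0.920000+0.900200+0.870600+0.836700))/(1+667/20952) = 7999/10000 ≈ 0.799900
step 8 [4y] bond c/2=7/160: DF=(437819/400000 − 7/160·(0.989100+0.969100+0.920000+0.900200+0.870600+0.836700+0.799900))/(1+7/160) = 1963/2500 ≈ 0.785200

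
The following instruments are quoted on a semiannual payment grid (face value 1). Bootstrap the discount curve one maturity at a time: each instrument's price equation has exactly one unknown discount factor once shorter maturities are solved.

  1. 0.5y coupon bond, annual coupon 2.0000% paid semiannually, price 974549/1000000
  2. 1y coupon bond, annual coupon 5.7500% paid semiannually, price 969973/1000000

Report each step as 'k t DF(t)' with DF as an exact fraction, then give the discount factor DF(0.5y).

1 1/2 9649/10000
2 1 9159/10000
DF(0.5y) = 9649/10000 ≈ 0.964900

step 1 [0.5y] bond c/2=1/100: DF=(974549/1000000 − 1/100·(0))/(1+1/100) = 9649/10000 ≈ 0.964900
step 2 [1y] bond c/2=23/800: DF=(969973/1000000 − 23/800·(0.964900))/(1+23/800) = 9159/10000 ≈ 0.915900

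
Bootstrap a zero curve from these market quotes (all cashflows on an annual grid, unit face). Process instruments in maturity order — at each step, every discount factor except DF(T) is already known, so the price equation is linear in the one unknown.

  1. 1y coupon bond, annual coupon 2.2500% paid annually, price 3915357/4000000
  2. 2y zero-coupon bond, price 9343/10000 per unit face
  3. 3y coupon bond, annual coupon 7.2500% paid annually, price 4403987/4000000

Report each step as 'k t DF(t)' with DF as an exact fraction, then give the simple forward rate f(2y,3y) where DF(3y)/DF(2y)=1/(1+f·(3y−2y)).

step 1 [1y] bond c/1=9/400: DF=(3915357/4000000 − 9/400·(0))/(1+9/400) = 9573/10000 ≈ 0.957300
step 2 [2y] zero: DF = P = 9343/10000 ≈ 0.934300
step 3 [3y] bond c/1=29/400: DF=(4403987/4000000 − 29/400·(0.957300+0.934300))/(1+29/400) = 8987/10000 ≈ 0.898700

1 1 9573/10000
2 2 9343/10000
3 3 8987/10000
f(2y,3y) = ((9343/10000)/(8987/10000) − 1)/(1) = 356/8987 ≈ 3.9613%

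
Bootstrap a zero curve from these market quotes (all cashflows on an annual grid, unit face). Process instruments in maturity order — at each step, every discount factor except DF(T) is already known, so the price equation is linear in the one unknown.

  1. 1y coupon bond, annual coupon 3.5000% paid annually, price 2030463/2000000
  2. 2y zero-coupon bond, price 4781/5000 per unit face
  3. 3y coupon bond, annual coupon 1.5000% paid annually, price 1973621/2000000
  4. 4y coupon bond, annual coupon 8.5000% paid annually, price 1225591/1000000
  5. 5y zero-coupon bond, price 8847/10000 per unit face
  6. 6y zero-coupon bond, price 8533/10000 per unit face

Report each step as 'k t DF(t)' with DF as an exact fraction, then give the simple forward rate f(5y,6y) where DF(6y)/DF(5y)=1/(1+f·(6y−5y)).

1 1 9809/10000
2 2 4781/5000
3 3 2359/2500
4 4 9039/10000
5 5 8847/10000
6 6 8533/10000
f(5y,6y) = ((8847/10000)/(8533/10000) − 1)/(1) = 314/8533 ≈ 3.6798%

step 1 [1y] bond c/1=7/200: DF=(2030463/2000000 − 7/200·(0))/(1+7/200) = 9809/10000 ≈ 0.980900
step 2 [2y] zero: DF = P = 4781/5000 ≈ 0.956200
step 3 [3y] bond c/1=3/200: DF=(1973621/2000000 − 3/200·(0.980900+0.956200))/(1+3/200) = 2359/2500 ≈ 0.943600
step 4 [4y] bond c/1=17/200: DF=(1225591/1000000 − 17/200·(0.980900+0.956200+0.943600))/(1+17/200) = 9039/10000 ≈ 0.903900
step 5 [5y] zero: DF = P = 8847/10000 ≈ 0.884700
step 6 [6y] zero: DF = P = 8533/10000 ≈ 0.853300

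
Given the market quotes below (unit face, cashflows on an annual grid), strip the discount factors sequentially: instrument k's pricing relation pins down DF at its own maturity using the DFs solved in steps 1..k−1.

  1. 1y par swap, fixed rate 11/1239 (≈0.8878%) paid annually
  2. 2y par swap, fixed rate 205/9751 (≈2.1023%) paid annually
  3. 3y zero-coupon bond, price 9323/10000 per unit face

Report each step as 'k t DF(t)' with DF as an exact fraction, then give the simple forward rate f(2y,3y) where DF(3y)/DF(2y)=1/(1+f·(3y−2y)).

1 1 1239/1250
2 2 959/1000
3 3 9323/10000
f(2y,3y) = ((959/1000)/(9323/10000) − 1)/(1) = 267/9323 ≈ 2.8639%

step 1 [1y] swap r/1=11/1239: DF=(1 − 11/1239·(0))/(1+11/1239) = 1239/1250 ≈ 0.991200
step 2 [2y] swap r/1=205/9751: DF=(1 − 205/9751·(0.991200))/(1+205/9751) = 959/1000 ≈ 0.959000
step 3 [3y] zero: DF = P = 9323/10000 ≈ 0.932300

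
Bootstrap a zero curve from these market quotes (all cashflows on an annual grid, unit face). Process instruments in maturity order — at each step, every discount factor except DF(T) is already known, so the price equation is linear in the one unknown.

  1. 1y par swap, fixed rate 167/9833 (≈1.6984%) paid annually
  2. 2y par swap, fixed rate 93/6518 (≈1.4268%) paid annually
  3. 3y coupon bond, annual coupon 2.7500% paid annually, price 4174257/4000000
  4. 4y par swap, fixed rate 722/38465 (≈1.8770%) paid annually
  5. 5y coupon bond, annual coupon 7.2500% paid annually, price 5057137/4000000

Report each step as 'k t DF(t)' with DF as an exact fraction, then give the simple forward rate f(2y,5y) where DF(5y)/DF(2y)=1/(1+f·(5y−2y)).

1 1 9833/10000
2 2 9721/10000
3 3 9633/10000
4 4 4639/5000
5 5 2297/2500
f(2y,5y) = ((9721/10000)/(2297/2500) − 1)/(3) = 533/27564 ≈ 1.9337%

step 1 [1y] swap r/1=167/9833: DF=(1 − 167/9833·(0))/(1+167/9833) = 9833/10000 ≈ 0.983300
step 2 [2y] swap r/1=93/6518: DF=(1 − 93/6518·(0.983300))/(1+93/6518) = 9721/10000 ≈ 0.972100
step 3 [3y] bond c/1=11/400: DF=(4174257/4000000 − 11/400·(0.983300+0.972100))/(1+11/400) = 9633/10000 ≈ 0.963300
step 4 [4y] swap r/1=722/38465: DF=(1 − 722/38465·(0.983300+0.972100+0.963300))/(1+722/38465) = 4639/5000 ≈ 0.927800
step 5 [5y] bond c/1=29/400: DF=(5057137/4000000 − 29/400·(0.983300+0.972100+0.963300+0.927800))/(1+29/400) = 2297/2500 ≈ 0.918800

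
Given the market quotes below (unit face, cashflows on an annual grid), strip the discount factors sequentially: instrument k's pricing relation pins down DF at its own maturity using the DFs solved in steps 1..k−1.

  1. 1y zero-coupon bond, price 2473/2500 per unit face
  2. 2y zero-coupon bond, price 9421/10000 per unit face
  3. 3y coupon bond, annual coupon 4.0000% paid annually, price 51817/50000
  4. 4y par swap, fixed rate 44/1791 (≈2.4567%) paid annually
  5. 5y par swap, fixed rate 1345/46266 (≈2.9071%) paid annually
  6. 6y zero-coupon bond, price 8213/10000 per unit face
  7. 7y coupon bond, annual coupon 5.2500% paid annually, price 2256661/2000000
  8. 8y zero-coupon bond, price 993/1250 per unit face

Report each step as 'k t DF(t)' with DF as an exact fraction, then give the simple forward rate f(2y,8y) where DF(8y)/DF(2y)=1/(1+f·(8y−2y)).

1 1 2473/2500
2 2 9421/10000
3 3 4611/5000
4 4 2269/2500
5 5 1731/2000
6 6 8213/10000
7 7 8003/10000
8 8 993/1250
f(2y,8y) = ((9421/10000)/(993/1250) − 1)/(6) = 1477/47664 ≈ 3.0988%

step 1 [1y] zero: DF = P = 2473/2500 ≈ 0.989200
step 2 [2y] zero: DF = P = 9421/10000 ≈ 0.942100
step 3 [3y] bond c/1=1/25: DF=(51817/50000 − 1/25·(0.989200+0.942100))/(1+1/25) = 4611/5000 ≈ 0.922200
step 4 [4y] swap r/1=44/1791: DF=(1 − 44/1791·(0.989200+0.942100+0.922200))/(1+44/1791) = 2269/2500 ≈ 0.907600
step 5 [5y] swap r/1=1345/46266: DF=(1 − 1345/46266·(0.989200+0.942100+0.922200+0.907600))/(1+1345/46266) = 1731/2000 ≈ 0.865500
step 6 [6y] zero: DF = P = 8213/10000 ≈ 0.821300
step 7 [7y] bond c/1=21/400: DF=(2256661/2000000 − 21/400·(0.989200+0.942100+0.922200+0.907600+0.865500+0.821300))/(1+21/400) = 8003/10000 ≈ 0.800300
step 8 [8y] zero: DF = P = 993/1250 ≈ 0.794400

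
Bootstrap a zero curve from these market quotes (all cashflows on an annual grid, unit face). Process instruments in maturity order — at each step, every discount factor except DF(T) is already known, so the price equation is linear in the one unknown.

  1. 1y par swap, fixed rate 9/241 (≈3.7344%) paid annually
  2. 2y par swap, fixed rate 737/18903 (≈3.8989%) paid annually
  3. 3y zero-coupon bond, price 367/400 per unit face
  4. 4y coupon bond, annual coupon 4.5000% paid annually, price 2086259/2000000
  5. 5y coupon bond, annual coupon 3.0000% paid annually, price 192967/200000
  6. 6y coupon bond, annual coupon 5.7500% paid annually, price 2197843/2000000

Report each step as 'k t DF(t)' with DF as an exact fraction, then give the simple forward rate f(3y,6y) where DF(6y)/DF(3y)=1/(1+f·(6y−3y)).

step 1 [1y] swap r/1=9/241: DF=(1 − 9/241·(0))/(1+9/241) = 241/250 ≈ 0.964000
step 2 [2y] swap r/1=737/18903: DF=(1 − 737/18903·(0.964000))/(1+737/18903) = 9263/10000 ≈ 0.926300
step 3 [3y] zero: DF = P = 367/400 ≈ 0.917500
step 4 [4y] bond c/1=9/200: DF=(2086259/2000000 − 9/200·(0.964000+0.926300+0.917500))/(1+9/200) = 8773/10000 ≈ 0.877300
step 5 [5y] bond c/1=3/100: DF=(192967/200000 − 3/100·(0.964000+0.926300+0.917500+0.877300))/(1+3/100) = 4147/5000 ≈ 0.829400
step 6 [6y] bond c/1=23/400: DF=(2197843/2000000 − 23/400·(0.964000+0.926300+0.917500+0.877300+0.829400))/(1+23/400) = 7937/10000 ≈ 0.793700

1 1 241/250
2 2 9263/10000
3 3 367/400
4 4 8773/10000
5 5 4147/5000
6 6 7937/10000
f(3y,6y) = ((367/400)/(7937/10000) − 1)/(3) = 1238/23811 ≈ 5.1993%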